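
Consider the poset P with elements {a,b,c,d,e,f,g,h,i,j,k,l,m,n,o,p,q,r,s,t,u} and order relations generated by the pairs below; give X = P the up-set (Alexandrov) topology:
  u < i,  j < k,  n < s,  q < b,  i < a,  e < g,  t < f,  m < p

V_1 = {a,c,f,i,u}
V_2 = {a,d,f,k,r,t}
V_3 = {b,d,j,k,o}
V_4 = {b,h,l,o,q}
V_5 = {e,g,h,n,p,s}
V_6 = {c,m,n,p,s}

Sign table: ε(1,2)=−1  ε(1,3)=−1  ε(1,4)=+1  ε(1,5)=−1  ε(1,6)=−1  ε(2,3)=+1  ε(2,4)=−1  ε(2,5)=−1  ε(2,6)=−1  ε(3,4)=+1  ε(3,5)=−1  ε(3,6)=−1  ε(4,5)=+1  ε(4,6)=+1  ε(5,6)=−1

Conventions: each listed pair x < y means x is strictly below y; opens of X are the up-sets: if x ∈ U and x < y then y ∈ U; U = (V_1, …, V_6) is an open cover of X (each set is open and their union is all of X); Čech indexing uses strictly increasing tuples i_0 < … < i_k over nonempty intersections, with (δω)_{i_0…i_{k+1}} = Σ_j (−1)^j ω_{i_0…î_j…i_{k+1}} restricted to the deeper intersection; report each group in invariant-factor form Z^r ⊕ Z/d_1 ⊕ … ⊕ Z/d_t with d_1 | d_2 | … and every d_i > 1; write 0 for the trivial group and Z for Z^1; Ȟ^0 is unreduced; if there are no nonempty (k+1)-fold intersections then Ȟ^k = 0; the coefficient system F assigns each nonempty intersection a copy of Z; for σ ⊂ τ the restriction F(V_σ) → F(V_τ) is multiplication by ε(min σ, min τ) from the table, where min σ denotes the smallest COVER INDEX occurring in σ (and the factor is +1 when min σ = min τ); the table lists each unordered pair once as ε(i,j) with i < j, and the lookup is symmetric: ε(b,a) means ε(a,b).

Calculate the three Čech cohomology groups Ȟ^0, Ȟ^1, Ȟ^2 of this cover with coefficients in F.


nonempty overlaps:
  V12={a,f} V16={c} V23={d,k} V34={b,o} V45={h} V56={n,p,s}
C dims 6,6; δ0: rk 6, SNF 1^5·2
degree 0: 6−6−0 = 0 → Ȟ^0 ≅ 0
degree 1: 6−0−6 = 0 plus torsion [2] → Ȟ^1 ≅ Z/2
degree 2: 0−0−0 = 0 → Ȟ^2 ≅ 0

Ȟ^0 = 0, Ȟ^1 = Z/2 and Ȟ^2 = 0


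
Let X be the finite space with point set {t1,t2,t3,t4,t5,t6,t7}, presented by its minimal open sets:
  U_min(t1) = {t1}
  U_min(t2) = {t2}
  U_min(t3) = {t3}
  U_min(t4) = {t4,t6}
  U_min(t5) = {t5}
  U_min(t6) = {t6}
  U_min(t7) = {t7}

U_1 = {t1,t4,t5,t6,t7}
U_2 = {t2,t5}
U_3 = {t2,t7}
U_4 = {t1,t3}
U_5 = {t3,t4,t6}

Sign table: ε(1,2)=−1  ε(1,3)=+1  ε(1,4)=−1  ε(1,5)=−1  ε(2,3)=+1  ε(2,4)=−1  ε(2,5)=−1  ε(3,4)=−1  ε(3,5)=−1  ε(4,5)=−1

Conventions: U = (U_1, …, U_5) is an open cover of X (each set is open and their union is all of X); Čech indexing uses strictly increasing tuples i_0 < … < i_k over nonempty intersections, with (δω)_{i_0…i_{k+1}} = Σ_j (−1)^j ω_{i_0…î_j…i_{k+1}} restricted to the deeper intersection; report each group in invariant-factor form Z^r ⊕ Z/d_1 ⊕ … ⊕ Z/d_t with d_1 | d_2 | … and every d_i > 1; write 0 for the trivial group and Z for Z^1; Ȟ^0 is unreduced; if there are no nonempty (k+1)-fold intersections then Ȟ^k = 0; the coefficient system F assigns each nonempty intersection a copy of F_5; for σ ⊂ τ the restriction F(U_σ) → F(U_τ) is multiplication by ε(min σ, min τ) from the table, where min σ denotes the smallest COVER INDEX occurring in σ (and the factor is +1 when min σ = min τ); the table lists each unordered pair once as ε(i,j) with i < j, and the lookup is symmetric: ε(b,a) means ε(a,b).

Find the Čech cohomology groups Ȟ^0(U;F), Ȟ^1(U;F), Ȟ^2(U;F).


cover nerve:
  U12={t5} U13={t7} U14={t1} U15={t4,t6} U23={t2} U45={t3}
C dims 5,6; δ0: rk_F5 5
Ȟ^0: (5−5)−0=0 ⇒ 0
Ȟ^1: (6−0)−5=1 ⇒ Z/5
Ȟ^2: (0−0)−0=0 ⇒ 0

Ȟ^0 ≅ 0, Ȟ^1 ≅ Z/5, Ȟ^2 ≅ 0


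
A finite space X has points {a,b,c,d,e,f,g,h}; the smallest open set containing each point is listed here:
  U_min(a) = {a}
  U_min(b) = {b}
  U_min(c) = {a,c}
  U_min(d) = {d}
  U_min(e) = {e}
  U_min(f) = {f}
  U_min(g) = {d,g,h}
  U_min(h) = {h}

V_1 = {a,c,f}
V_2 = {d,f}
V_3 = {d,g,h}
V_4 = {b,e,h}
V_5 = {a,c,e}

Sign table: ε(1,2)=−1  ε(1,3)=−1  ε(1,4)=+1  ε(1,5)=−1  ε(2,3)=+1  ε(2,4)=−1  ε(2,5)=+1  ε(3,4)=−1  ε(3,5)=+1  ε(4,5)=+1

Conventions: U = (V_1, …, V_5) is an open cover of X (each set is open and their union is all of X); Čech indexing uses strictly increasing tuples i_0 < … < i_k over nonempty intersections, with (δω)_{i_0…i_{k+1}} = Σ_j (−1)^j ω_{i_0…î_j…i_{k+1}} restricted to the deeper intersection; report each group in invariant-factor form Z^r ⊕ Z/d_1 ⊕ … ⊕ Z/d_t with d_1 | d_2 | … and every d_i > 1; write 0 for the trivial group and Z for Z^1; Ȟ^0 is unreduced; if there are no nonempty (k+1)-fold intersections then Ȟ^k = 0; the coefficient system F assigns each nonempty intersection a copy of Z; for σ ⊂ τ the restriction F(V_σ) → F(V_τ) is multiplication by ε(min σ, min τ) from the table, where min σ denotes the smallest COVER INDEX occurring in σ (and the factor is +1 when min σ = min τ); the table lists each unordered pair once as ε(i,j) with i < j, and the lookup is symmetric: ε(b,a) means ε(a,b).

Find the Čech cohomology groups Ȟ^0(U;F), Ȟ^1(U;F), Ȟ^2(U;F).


nonempty overlaps:
  V12={f} V15={a,c} V23={d} V34={h} V45={e}
C dims 5,5; δ0: rk 5, SNF 1^4·2
degree 0: 5−5−0 = 0 → Ȟ^0 ≅ 0
degree 1: 5−0−5 = 0 plus torsion [2] → Ȟ^1 ≅ Z/2
degree 2: 0−0−0 = 0 → Ȟ^2 ≅ 0

Ȟ^0(U;F) ≅ 0; Ȟ^1(U;F) ≅ Z/2; Ȟ^2(U;F) ≅ 0


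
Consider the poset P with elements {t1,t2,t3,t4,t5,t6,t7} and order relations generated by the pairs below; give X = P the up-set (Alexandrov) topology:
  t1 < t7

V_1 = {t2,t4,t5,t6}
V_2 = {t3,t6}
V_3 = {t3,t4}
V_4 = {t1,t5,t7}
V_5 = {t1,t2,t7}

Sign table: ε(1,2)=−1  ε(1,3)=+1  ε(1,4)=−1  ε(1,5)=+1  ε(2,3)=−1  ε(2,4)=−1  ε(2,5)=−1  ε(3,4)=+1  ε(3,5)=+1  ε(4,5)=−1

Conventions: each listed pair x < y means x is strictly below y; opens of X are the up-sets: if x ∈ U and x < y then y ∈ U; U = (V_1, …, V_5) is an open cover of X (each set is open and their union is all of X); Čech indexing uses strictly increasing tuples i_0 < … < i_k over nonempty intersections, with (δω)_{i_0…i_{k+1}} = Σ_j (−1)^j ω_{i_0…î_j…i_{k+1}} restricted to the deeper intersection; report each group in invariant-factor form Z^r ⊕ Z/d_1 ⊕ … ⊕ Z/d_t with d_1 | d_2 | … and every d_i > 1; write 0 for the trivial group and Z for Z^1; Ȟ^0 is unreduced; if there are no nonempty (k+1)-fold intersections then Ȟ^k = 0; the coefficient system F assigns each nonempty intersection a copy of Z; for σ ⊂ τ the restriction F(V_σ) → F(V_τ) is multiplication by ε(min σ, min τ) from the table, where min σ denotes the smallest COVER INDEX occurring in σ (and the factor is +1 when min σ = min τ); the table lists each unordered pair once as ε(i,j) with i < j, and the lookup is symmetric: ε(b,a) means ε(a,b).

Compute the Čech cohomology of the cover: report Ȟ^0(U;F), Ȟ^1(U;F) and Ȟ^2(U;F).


Ȟ^0 = Z, Ȟ^1 = Z^2, Ȟ^2 = 0

nerve of the cover:
  V12={t6} V13={t4} V14={t5} V15={t2} V23={t3} V45={t1,t7}
C dims 5,6; δ0: rk 4, SNF 1^4
Ȟ^0 = (5 − 4) − 0 = 1, so Ȟ^0 ≅ Z
Ȟ^1 = (6 − 0) − 4 = 2, so Ȟ^1 ≅ Z^2
Ȟ^2 = (0 − 0) − 0 = 0, so Ȟ^2 ≅ 0


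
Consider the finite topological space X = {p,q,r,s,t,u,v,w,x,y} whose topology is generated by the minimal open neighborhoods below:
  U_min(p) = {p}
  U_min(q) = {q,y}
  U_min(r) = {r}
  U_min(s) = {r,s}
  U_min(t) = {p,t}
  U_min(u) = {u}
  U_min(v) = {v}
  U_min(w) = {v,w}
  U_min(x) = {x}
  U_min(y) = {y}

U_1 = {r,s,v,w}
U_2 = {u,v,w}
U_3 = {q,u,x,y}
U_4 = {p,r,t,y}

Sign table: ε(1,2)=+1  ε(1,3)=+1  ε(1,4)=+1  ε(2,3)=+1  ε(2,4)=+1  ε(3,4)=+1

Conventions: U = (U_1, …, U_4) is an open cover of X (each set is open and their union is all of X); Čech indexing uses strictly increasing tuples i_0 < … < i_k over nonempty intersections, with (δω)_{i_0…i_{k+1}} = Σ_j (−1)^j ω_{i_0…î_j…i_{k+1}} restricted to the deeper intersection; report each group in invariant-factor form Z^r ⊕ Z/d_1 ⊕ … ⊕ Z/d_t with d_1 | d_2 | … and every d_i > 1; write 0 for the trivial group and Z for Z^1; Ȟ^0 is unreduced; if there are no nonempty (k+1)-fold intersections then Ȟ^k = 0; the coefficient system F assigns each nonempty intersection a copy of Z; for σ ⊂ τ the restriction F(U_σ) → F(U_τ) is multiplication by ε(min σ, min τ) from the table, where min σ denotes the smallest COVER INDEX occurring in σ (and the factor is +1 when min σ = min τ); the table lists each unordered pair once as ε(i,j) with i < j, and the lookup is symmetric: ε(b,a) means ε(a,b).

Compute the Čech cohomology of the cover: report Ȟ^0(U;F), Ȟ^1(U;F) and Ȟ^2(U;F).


intersection data:
  U12={v,w} U14={r} U23={u} U34={y}
C dims 4,4; δ0: rk 3, SNF 1^3
Ȟ^0 = (4 − 3) − 0 = 1, so Ȟ^0 ≅ Z
Ȟ^1 = (4 − 0) − 3 = 1, so Ȟ^1 ≅ Z
Ȟ^2 = (0 − 0) − 0 = 0, so Ȟ^2 ≅ 0

Ȟ^0 ≅ Z, Ȟ^1 ≅ Z, Ȟ^2 ≅ 0


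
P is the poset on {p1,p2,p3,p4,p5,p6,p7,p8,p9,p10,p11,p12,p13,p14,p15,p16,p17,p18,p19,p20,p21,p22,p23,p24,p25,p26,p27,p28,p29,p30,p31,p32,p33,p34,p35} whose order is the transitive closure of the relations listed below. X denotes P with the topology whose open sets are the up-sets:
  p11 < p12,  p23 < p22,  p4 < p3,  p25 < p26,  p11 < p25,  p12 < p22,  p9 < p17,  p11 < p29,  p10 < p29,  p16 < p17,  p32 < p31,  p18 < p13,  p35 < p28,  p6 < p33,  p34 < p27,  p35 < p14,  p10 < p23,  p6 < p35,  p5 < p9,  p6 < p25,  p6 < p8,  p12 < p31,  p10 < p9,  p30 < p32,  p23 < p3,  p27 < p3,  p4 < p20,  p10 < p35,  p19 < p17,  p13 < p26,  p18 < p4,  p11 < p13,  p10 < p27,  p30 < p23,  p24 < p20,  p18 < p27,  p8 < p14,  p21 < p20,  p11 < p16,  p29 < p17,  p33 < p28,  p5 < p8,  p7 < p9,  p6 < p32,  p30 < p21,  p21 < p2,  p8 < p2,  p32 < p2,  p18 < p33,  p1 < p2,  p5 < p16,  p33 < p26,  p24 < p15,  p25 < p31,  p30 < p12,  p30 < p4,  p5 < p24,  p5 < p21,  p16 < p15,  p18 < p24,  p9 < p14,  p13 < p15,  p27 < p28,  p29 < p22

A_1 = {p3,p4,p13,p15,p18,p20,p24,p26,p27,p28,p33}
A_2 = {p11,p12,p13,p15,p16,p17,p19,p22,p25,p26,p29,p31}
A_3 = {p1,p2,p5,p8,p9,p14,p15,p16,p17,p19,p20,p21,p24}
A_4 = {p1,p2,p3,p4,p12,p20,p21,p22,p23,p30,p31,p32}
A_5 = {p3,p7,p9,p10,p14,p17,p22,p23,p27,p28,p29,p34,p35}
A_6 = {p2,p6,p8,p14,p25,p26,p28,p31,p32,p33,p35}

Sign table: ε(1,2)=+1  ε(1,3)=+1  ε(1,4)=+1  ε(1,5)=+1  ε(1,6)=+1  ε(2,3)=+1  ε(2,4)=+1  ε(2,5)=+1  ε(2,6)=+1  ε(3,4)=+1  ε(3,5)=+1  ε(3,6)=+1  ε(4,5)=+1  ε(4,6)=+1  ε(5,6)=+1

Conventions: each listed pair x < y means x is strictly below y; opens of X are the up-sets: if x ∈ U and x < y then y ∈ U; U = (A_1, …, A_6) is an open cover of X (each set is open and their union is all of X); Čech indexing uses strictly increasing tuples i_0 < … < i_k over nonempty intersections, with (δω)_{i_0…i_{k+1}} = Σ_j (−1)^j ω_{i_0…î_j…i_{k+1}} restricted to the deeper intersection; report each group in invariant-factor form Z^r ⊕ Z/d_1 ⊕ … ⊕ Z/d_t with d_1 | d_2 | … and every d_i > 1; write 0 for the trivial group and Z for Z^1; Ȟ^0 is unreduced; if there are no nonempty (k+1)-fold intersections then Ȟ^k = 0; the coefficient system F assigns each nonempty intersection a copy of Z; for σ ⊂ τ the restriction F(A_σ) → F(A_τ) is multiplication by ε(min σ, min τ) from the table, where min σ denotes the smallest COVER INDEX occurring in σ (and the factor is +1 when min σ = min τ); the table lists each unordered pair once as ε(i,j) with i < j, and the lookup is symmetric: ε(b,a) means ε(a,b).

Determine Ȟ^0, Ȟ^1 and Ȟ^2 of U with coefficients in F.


nerve simplices:
  A12={p13,p15,p26} A13={p15,p20,p24} A14={p3,p4,p20} A15={p3,p27,p28} A16={p26,p28,p33} A23={p15,p16,p17,p19} A24={p12,p22,p31} A25={p17,p22,p29} A26={p25,p26,p31} A34={p1,p2,p20,p21} A35={p9,p14,p17} A36={p2,p8,p14} A45={p3,p22,p23} A46={p2,p31,p32} A56={p14,p28,p35}
  A123={p15} A126={p26} A134={p20} A145={p3} A156={p28} A235={p17} A245={p22} A246={p31} A346={p2} A356={p14}
C dims 6,15,10; δ0: rk 5, SNF 1^5; δ1: rk 10, SNF 1^9·2
degree 0: 6−5−0 = 1 → Ȟ^0 ≅ Z
degree 1: 15−10−5 = 0 → Ȟ^1 ≅ 0
degree 2: 10−0−10 = 0 plus torsion [2] → Ȟ^2 ≅ Z/2

Ȟ^0 ≅ Z, Ȟ^1 ≅ 0 and Ȟ^2 ≅ Z/2


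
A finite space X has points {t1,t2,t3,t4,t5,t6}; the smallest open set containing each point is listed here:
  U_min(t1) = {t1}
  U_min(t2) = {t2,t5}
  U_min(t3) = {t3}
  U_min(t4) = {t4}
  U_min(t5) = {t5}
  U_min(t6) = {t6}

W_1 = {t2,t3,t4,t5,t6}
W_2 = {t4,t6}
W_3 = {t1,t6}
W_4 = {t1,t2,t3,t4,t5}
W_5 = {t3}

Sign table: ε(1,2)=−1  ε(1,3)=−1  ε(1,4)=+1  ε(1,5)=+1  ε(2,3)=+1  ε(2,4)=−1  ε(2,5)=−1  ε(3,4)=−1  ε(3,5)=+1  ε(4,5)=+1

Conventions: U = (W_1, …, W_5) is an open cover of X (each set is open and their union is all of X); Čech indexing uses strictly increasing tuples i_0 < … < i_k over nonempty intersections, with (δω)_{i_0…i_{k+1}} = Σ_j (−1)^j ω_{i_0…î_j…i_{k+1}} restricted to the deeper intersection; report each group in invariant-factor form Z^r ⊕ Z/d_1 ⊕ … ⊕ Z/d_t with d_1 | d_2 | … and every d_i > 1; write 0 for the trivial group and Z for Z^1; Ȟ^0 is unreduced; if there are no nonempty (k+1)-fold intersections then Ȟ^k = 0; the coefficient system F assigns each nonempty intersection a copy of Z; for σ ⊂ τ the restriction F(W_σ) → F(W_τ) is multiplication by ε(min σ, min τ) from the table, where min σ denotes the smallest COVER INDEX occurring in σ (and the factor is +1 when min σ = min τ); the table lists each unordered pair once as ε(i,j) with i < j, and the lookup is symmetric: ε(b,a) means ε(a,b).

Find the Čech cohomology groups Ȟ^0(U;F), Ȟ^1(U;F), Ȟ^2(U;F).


nerve simplices:
  W12={t4,t6} W13={t6} W14={t2,t3,t4,t5} W15={t3} W23={t6} W24={t4} W34={t1} W45={t3}
  W123={t6} W124={t4} W145={t3}
C dims 5,8,3; δ0: rk 4, SNF 1^4; δ1: rk 3, SNF 1^3
degree 0: 5−4−0 = 1 → Ȟ^0 ≅ Z
degree 1: 8−3−4 = 1 → Ȟ^1 ≅ Z
degree 2: 3−0−3 = 0 → Ȟ^2 ≅ 0

Ȟ^0 ≅ Z,  Ȟ^1 ≅ Z,  Ȟ^2 ≅ 0


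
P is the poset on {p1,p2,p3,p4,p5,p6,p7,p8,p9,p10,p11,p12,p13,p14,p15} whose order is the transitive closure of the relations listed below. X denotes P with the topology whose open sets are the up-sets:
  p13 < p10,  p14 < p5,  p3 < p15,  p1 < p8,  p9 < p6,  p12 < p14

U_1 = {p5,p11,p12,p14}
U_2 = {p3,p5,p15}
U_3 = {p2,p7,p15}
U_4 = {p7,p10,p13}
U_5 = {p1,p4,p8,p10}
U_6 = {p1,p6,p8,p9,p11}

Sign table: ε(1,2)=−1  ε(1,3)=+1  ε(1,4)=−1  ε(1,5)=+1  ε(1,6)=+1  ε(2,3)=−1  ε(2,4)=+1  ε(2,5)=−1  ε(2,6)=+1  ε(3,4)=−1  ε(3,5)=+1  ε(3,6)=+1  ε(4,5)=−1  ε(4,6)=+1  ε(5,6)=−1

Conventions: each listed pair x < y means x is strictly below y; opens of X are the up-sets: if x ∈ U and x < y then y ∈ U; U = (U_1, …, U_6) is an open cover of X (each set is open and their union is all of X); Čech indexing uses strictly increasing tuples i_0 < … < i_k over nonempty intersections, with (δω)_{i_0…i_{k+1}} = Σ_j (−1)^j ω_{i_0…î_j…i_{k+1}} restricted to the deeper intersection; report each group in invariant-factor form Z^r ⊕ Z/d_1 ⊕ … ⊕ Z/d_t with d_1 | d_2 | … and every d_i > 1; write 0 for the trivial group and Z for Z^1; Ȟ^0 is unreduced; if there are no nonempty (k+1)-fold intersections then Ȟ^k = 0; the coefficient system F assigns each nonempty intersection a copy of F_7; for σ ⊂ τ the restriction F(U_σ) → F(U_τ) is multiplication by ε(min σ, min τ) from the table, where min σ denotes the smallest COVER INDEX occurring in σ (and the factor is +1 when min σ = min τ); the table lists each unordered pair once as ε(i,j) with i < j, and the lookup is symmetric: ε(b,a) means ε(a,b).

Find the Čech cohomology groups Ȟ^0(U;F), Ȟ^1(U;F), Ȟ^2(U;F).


Ȟ^0 ≅ 0; Ȟ^1 ≅ 0; Ȟ^2 ≅ 0

intersection data:
  U12={p5} U16={p11} U23={p15} U34={p7} U45={p10} U56={p1,p8}
C dims 6,6; δ0: rk_F7 6
Ȟ^0 = (6 − 6) − 0 = 0, so Ȟ^0 ≅ 0
Ȟ^1 = (6 − 0) − 6 = 0, so Ȟ^1 ≅ 0
Ȟ^2 = (0 − 0) − 0 = 0, so Ȟ^2 ≅ 0


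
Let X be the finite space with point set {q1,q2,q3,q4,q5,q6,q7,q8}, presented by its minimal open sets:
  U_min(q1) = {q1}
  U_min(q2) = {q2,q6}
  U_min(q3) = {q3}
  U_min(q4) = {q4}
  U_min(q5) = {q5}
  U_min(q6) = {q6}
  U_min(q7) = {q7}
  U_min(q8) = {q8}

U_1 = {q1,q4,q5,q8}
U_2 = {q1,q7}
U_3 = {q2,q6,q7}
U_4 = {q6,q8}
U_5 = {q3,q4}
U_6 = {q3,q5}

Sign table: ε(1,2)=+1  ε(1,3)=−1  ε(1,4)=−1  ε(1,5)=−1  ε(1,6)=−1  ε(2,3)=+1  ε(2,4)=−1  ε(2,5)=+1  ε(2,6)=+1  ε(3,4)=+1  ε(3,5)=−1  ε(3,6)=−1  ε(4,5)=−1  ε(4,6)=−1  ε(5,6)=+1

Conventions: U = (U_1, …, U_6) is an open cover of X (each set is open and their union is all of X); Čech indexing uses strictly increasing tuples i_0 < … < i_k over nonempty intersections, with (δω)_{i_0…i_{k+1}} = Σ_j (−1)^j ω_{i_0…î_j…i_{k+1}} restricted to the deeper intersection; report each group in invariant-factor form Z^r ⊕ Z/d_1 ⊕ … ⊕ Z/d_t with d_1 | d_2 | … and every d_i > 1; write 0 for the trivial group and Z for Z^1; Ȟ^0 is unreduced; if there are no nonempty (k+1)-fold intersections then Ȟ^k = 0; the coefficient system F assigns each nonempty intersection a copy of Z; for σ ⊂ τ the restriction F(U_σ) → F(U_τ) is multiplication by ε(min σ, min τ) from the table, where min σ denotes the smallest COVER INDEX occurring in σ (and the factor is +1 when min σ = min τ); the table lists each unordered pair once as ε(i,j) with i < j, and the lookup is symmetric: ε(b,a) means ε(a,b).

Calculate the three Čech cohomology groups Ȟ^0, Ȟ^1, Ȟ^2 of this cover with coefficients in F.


Ȟ^0(U;F) ≅ 0, Ȟ^1(U;F) ≅ Z ⊕ Z/2 and Ȟ^2(U;F) ≅ 0

intersection data:
  U12={q1} U14={q8} U15={q4} U16={q5} U23={q7} U34={q6} U56={q3}
C dims 6,7; δ0: rk 6, SNF 1^5·2
Ȟ^0 = (6 − 6) − 0 = 0, so Ȟ^0 ≅ 0
Ȟ^1 = (7 − 0) − 6 = 1 plus torsion [2], so Ȟ^1 ≅ Z ⊕ Z/2
Ȟ^2 = (0 − 0) − 0 = 0, so Ȟ^2 ≅ 0


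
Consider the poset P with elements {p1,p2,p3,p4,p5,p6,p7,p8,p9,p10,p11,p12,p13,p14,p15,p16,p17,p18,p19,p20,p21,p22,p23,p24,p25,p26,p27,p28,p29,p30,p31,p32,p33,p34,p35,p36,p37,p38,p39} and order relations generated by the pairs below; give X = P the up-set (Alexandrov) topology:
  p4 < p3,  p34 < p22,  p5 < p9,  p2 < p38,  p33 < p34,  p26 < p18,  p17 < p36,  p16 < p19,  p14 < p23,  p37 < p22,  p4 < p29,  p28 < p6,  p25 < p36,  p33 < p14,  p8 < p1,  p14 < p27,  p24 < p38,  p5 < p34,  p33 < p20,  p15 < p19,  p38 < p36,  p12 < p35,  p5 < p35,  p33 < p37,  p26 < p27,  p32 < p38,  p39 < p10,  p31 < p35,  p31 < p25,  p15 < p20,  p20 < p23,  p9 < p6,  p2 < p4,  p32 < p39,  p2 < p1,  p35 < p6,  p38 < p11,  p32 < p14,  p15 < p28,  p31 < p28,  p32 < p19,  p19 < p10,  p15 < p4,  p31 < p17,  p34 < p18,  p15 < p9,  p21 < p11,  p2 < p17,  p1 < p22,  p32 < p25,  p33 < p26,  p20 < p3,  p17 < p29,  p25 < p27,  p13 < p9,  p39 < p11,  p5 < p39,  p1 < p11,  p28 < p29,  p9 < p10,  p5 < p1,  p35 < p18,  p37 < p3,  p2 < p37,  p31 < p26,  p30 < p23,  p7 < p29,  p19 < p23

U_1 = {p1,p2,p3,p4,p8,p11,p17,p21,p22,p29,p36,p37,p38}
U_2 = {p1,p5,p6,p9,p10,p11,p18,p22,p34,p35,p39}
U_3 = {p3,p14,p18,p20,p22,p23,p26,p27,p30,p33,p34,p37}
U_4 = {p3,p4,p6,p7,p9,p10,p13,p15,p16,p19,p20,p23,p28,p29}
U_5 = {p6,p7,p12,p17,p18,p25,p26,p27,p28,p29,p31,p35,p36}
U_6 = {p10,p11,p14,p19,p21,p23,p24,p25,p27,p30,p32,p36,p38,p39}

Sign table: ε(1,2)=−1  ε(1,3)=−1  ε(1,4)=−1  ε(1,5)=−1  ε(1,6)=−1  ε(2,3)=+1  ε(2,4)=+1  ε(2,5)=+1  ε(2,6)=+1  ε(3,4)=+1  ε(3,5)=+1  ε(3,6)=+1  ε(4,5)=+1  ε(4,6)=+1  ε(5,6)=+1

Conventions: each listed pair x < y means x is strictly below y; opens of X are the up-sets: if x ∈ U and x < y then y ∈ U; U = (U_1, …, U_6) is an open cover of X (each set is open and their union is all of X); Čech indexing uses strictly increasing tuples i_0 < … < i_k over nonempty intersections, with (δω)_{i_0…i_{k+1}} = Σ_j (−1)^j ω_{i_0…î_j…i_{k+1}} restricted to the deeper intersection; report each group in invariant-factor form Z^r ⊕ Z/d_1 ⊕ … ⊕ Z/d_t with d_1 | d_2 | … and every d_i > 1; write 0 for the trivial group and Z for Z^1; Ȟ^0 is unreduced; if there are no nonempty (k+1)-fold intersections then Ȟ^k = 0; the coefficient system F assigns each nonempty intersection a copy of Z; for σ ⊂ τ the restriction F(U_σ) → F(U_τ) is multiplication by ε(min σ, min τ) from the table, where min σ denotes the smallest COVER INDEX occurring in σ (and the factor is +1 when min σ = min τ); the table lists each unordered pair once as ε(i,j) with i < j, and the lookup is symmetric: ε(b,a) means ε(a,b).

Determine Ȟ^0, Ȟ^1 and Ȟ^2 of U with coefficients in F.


Ȟ^0 ≅ Z, Ȟ^1 ≅ 0 and Ȟ^2 ≅ Z/2

nonempty overlaps:
  U12={p1,p11,p22} U13={p3,p22,p37} U14={p3,p4,p29} U15={p17,p29,p36} U16={p11,p21,p36,p38} U23={p18,p22,p34} U24={p6,p9,p10} U25={p6,p18,p35} U26={p10,p11,p39} U34={p3,p20,p23} U35={p18,p26,p27} U36={p14,p23,p27,p30} U45={p6,p7,p28,p29} U46={p10,p19,p23} U56={p25,p27,p36}
  U123={p22} U126={p11} U134={p3} U145={p29} U156={p36} U235={p18} U245={p6} U246={p10} U346={p23} U356={p27}
C dims 6,15,10; δ0: rk 5, SNF 1^5; δ1: rk 10, SNF 1^9·2
degree 0: 6−5−0 = 1 → Ȟ^0 ≅ Z
degree 1: 15−10−5 = 0 → Ȟ^1 ≅ 0
degree 2: 10−0−10 = 0 plus torsion [2] → Ȟ^2 ≅ Z/2


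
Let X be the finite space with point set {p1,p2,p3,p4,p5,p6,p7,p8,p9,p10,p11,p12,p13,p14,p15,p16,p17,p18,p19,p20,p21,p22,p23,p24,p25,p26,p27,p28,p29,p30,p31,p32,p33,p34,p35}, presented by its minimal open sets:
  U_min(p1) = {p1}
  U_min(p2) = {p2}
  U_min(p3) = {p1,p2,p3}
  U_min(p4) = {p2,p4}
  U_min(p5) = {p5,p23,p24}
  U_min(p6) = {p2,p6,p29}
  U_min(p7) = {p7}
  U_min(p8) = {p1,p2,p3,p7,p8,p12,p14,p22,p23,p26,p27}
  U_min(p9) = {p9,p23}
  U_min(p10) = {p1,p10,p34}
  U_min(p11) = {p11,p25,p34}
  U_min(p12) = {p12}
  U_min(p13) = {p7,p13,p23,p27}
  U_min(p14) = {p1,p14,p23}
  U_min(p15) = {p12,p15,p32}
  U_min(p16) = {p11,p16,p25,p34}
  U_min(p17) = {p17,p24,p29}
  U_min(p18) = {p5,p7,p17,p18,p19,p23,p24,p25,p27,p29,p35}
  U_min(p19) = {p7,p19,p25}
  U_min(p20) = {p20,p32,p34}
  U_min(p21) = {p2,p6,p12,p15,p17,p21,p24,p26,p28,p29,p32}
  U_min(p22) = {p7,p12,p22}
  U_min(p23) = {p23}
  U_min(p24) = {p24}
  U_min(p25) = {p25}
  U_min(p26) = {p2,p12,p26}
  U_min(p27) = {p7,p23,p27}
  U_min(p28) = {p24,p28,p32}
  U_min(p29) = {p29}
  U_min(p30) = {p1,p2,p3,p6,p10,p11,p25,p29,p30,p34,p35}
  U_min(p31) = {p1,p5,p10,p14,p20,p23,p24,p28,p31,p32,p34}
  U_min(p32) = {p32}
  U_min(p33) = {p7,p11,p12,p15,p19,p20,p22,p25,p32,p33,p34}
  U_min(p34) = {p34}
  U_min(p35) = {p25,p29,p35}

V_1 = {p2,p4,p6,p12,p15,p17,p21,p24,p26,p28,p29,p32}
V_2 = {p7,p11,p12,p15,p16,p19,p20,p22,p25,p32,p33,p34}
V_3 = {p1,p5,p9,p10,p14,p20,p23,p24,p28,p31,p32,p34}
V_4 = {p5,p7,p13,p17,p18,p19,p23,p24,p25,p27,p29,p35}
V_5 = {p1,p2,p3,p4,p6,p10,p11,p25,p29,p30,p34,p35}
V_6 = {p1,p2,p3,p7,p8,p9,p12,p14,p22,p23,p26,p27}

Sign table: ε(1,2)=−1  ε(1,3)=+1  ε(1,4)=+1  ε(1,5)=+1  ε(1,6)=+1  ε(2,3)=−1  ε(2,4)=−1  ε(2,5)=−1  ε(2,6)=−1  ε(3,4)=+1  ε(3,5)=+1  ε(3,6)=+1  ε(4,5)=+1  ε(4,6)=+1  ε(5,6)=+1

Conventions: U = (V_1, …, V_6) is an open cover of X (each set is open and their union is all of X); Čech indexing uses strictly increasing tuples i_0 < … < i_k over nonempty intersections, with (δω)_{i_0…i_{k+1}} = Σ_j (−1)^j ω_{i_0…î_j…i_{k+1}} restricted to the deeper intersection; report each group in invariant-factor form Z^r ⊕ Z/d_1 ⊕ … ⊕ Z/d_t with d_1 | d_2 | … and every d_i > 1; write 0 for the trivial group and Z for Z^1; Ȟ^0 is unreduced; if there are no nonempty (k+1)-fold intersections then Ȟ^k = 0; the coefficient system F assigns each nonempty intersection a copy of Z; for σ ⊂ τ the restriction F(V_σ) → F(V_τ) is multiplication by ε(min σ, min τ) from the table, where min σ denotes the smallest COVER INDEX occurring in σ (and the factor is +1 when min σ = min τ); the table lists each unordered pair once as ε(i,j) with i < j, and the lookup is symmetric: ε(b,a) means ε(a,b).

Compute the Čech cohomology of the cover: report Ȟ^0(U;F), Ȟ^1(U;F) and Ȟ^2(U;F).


Ȟ^0 ≅ Z,  Ȟ^1 ≅ 0,  Ȟ^2 ≅ Z/2

nonempty overlaps:
  V12={p12,p15,p32} V13={p24,p28,p32} V14={p17,p24,p29} V15={p2,p4,p6,p29} V16={p2,p12,p26} V23={p20,p32,p34} V24={p7,p19,p25} V25={p11,p25,p34} V26={p7,p12,p22} V34={p5,p23,p24} V35={p1,p10,p34} V36={p1,p9,p14,p23} V45={p25,p29,p35} V46={p7,p23,p27} V56={p1,p2,p3}
  V123={p32} V126={p12} V134={p24} V145={p29} V156={p2} V235={p34} V245={p25} V246={p7} V346={p23} V356={p1}
C dims 6,15,10; δ0: rk 5, SNF 1^5; δ1: rk 10, SNF 1^9·2
degree 0: 6−5−0 = 1 → Ȟ^0 ≅ Z
degree 1: 15−10−5 = 0 → Ȟ^1 ≅ 0
degree 2: 10−0−10 = 0 plus torsion [2] → Ȟ^2 ≅ Z/2


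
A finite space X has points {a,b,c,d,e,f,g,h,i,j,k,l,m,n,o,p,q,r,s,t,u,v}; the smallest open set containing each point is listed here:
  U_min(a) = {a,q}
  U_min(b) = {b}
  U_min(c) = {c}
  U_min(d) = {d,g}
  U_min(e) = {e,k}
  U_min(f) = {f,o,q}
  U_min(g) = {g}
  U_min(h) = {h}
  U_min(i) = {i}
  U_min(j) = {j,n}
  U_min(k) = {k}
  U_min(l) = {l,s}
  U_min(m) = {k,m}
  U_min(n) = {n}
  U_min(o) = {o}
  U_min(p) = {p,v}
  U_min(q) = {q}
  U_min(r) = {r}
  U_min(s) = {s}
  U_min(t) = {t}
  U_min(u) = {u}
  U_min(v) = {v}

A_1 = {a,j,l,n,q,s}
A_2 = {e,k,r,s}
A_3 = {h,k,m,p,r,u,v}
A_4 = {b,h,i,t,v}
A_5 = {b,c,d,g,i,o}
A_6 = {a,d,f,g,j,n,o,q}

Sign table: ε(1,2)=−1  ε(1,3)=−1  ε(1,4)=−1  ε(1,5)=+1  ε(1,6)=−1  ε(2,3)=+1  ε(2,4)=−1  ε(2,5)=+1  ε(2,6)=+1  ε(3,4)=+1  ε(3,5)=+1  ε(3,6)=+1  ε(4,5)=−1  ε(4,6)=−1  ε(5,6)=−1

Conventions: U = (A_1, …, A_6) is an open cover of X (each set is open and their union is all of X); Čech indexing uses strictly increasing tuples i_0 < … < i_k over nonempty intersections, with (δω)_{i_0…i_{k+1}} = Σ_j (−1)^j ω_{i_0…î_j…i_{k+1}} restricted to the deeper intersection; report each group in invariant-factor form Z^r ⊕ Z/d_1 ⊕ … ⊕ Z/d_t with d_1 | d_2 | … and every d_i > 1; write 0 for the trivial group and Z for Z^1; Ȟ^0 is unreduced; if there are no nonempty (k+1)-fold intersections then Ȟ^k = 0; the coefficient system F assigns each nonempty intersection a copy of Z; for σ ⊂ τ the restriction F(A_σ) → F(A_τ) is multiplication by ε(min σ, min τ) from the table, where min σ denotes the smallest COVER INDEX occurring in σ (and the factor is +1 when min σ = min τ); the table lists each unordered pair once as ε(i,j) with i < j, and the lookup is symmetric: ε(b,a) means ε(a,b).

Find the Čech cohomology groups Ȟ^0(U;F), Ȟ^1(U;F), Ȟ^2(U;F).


intersection data:
  A12={s} A16={a,j,n,q} A23={k,r} A34={h,v} A45={b,i} A56={d,g,o}
C dims 6,6; δ0: rk 5, SNF 1^5
Ȟ^0 = (6 − 5) − 0 = 1, so Ȟ^0 ≅ Z
Ȟ^1 = (6 − 0) − 5 = 1, so Ȟ^1 ≅ Z
Ȟ^2 = (0 − 0) − 0 = 0, so Ȟ^2 ≅ 0

Ȟ^0 = Z, Ȟ^1 = Z, Ȟ^2 = 0


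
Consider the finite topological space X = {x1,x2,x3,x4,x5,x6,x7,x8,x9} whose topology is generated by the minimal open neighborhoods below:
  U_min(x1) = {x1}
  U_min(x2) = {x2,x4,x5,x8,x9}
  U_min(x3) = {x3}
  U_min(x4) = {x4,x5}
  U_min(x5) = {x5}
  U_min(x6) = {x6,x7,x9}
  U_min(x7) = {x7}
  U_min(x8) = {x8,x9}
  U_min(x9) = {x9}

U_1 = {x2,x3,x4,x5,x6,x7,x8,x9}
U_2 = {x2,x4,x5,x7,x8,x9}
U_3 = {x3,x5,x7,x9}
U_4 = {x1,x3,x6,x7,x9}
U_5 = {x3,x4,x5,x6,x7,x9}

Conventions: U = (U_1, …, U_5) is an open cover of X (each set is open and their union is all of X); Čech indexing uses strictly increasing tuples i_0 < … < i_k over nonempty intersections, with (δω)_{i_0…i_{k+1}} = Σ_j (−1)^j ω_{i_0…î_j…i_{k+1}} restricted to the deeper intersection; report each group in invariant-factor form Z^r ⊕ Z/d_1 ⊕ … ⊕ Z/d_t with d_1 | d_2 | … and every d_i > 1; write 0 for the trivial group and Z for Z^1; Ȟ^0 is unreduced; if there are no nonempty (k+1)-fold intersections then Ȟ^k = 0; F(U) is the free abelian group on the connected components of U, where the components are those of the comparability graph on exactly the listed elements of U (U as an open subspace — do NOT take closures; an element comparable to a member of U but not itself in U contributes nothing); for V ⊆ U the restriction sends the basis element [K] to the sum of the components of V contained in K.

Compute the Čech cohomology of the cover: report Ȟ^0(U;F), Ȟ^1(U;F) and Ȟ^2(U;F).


nerve simplices:
  U12={x2,x4,x5,x7,x8,x9} U13={x3,x5,x7,x9} U14={x3,x6,x7,x9} U15={x3,x4,x5,x6,x7,x9} U23={x5,x7,x9} U24={x7,x9} U25={x4,x5,x7,x9} U34={x3,x7,x9} U35={x3,x5,x7,x9} U45={x3,x6,x7,x9}
  U123={x5,x7,x9} U124={x7,x9} U125={x4,x5,x7,x9} U134={x3,x7,x9} U135={x3,x5,x7,x9} U145={x3,x6,x7,x9} U234={x7,x9} U235={x5,x7,x9} U245={x7,x9} U345={x3,x7,x9}
  U1234={x7,x9} U1235={x5,x7,x9} U1245={x7,x9} U1345={x3,x7,x9} U2345={x7,x9}
  U12345={x7,x9}
components per intersection:
  U1: {x2,x4,x5,x6,x7,x8,x9} {x3}
  U2: {x2,x4,x5,x8,x9} {x7}
  U3: {x3} {x5} {x7} {x9}
  U4: {x1} {x3} {x6,x7,x9}
  U5: {x3} {x4,x5} {x6,x7,x9}
  U12: {x2,x4,x5,x8,x9} {x7}
  U13: {x3} {x5} {x7} {x9}
  U14: {x3} {x6,x7,x9}
  U15: {x3} {x4,x5} {x6,x7,x9}
  U23: {x5} {x7} {x9}
  U24: {x7} {x9}
  U25: {x4,x5} {x7} {x9}
  U34: {x3} {x7} {x9}
  U35: {x3} {x5} {x7} {x9}
  U45: {x3} {x6,x7,x9}
  U123: {x5} {x7} {x9}
  U124: {x7} {x9}
  U125: {x4,x5} {x7} {x9}
  U134: {x3} {x7} {x9}
  U135: {x3} {x5} {x7} {x9}
  U145: {x3} {x6,x7,x9}
  U234: {x7} {x9}
  U235: {x5} {x7} {x9}
  U245: {x7} {x9}
  U345: {x3} {x7} {x9}
  U1234: {x7} {x9}
  U1235: {x5} {x7} {x9}
  U1245: {x7} {x9}
  U1345: {x3} {x7} {x9}
  U2345: {x7} {x9}
  U12345: {x7} {x9}
C dims 14,28,27,12; δ0: rk 11, SNF 1^11; δ1: rk 17, SNF 1^17; δ2: rk 10, SNF 1^10
degree 0: 14−11−0 = 3 → Ȟ^0 ≅ Z^3
degree 1: 28−17−11 = 0 → Ȟ^1 ≅ 0
degree 2: 27−10−17 = 0 → Ȟ^2 ≅ 0

Ȟ^0 = Z^3; Ȟ^1 = 0; Ȟ^2 = 0


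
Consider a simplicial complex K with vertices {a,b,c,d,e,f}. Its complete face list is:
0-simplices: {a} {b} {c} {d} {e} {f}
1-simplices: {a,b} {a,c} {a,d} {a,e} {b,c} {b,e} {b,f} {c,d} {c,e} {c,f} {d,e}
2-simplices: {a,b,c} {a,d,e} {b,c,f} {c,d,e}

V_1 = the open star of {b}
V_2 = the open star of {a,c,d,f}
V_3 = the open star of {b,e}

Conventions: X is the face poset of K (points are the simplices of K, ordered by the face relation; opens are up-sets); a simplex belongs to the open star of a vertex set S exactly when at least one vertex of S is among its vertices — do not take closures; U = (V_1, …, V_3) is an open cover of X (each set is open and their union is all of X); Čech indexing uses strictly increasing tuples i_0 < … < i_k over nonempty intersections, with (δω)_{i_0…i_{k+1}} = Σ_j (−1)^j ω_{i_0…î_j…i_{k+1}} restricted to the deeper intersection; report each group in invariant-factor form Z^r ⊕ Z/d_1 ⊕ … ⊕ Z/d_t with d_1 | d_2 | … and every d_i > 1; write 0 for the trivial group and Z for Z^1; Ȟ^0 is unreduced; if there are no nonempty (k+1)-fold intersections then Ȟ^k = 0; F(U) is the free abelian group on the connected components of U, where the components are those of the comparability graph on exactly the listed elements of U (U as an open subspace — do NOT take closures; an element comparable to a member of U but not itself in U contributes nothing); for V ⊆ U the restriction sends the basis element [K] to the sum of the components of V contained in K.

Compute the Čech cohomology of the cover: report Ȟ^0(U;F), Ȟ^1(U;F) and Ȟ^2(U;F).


nerve of the cover:
  V1={{b},{a,b},{b,c},{b,e},{b,f},{a,b,c},{b,c,f}} V2={{a},{c},{d},{f},{a,b},{a,c},{a,d},{a,e},{b,c},{b,f},{c,d},{c,e},{c,f},{d,e},{a,b,c},{a,d,e},{b,c,f},{c,d,e}} V3={{b},{e},{a,b},{a,e},{b,c},{b,e},{b,f},{c,e},{d,e},{a,b,c},{a,d,e},{b,c,f},{c,d,e}}
  V12={{a,b},{b,c},{b,f},{a,b,c},{b,c,f}} V13={{b},{a,b},{b,c},{b,e},{b,f},{a,b,c},{b,c,f}} V23={{a,b},{a,e},{b,c},{b,f},{c,e},{d,e},{a,b,c},{a,d,e},{b,c,f},{c,d,e}}
  V123={{a,b},{b,c},{b,f},{a,b,c},{b,c,f}}
components per intersection:
  V1: {{b},{a,b},{b,c},{b,e},{b,f},{a,b,c},{b,c,f}}
  V2: {{a},{c},{d},{f},{a,b},{a,c},{a,d},{a,e},{b,c},{b,f},{c,d},{c,e},{c,f},{d,e},{a,b,c},{a,d,e},{b,c,f},{c,d,e}}
  V3: {{b},{e},{a,b},{a,e},{b,c},{b,e},{b,f},{c,e},{d,e},{a,b,c},{a,d,e},{b,c,f},{c,d,e}}
  V12: {{a,b},{b,c},{b,f},{a,b,c},{b,c,f}}
  V13: {{b},{a,b},{b,c},{b,e},{b,f},{a,b,c},{b,c,f}}
  V23: {{a,b},{b,c},{b,f},{a,b,c},{b,c,f}} {{a,e},{c,e},{d,e},{a,d,e},{c,d,e}}
  V123: {{a,b},{b,c},{b,f},{a,b,c},{b,c,f}}
C dims 3,4,1; δ0: rk 2, SNF 1^2; δ1: rk 1, SNF 1^1
Ȟ^0 = (3 − 2) − 0 = 1, so Ȟ^0 ≅ Z
Ȟ^1 = (4 − 1) − 2 = 1, so Ȟ^1 ≅ Z
Ȟ^2 = (1 − 0) − 1 = 0, so Ȟ^2 ≅ 0

Ȟ^0 ≅ Z, Ȟ^1 ≅ Z and Ȟ^2 ≅ 0


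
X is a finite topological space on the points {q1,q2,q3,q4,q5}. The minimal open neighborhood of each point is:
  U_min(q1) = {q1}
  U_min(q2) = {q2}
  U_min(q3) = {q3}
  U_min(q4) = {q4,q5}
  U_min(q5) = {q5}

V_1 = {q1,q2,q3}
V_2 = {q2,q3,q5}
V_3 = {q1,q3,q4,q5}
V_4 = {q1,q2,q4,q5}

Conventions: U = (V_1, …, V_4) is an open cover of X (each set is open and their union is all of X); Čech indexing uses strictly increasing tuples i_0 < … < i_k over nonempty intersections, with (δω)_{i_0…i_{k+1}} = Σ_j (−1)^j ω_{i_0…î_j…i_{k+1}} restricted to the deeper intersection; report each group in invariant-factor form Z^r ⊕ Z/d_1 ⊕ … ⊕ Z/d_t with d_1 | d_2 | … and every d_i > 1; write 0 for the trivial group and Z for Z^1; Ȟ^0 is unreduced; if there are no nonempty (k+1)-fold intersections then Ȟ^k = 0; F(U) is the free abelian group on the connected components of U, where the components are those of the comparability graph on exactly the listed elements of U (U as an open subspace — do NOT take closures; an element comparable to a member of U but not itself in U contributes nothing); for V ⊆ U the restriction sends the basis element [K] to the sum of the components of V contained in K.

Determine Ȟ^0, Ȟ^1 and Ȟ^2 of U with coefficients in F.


nerve simplices:
  V12={q2,q3} V13={q1,q3} V14={q1,q2} V23={q3,q5} V24={q2,q5} V34={q1,q4,q5}
  V123={q3} V124={q2} V134={q1} V234={q5}
components per intersection:
  V1: {q1} {q2} {q3}
  V2: {q2} {q3} {q5}
  V3: {q1} {q3} {q4,q5}
  V4: {q1} {q2} {q4,q5}
  V12: {q2} {q3}
  V13: {q1} {q3}
  V14: {q1} {q2}
  V23: {q3} {q5}
  V24: {q2} {q5}
  V34: {q1} {q4,q5}
  V123: {q3}
  V124: {q2}
  V134: {q1}
  V234: {q5}
C dims 12,12,4; δ0: rk 8, SNF 1^8; δ1: rk 4, SNF 1^4
degree 0: 12−8−0 = 4 → Ȟ^0 ≅ Z^4
degree 1: 12−4−8 = 0 → Ȟ^1 ≅ 0
degree 2: 4−0−4 = 0 → Ȟ^2 ≅ 0

Ȟ^0 ≅ Z^4; Ȟ^1 ≅ 0; Ȟ^2 ≅ 0


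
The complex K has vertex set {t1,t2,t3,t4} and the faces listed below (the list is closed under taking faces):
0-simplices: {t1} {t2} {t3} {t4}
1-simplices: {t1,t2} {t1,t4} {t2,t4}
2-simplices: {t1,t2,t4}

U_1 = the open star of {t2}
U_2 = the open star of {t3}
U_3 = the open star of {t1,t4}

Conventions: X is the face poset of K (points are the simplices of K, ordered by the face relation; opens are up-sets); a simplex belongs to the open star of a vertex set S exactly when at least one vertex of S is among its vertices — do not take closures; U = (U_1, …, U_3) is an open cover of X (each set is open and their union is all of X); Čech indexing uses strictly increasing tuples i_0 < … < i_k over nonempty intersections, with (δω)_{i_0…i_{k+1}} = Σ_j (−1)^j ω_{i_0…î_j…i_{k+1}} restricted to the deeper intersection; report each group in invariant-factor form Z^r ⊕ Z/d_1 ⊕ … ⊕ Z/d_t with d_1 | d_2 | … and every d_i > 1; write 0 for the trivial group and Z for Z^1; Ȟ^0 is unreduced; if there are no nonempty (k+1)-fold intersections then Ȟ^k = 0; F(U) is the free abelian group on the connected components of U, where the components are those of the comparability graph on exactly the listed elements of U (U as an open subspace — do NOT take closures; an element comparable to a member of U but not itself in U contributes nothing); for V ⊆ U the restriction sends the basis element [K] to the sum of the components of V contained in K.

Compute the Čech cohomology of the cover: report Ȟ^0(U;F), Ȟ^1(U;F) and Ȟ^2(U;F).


Ȟ^0 ≅ Z^2, Ȟ^1 ≅ 0 and Ȟ^2 ≅ 0

nonempty intersections:
  U1={{t2},{t1,t2},{t2,t4},{t1,t2,t4}} U2={{t3}} U3={{t1},{t4},{t1,t2},{t1,t4},{t2,t4},{t1,t2,t4}}
  U13={{t1,t2},{t2,t4},{t1,t2,t4}}
components per intersection:
  U1: {{t2},{t1,t2},{t2,t4},{t1,t2,t4}}
  U2: {{t3}}
  U3: {{t1},{t4},{t1,t2},{t1,t4},{t2,t4},{t1,t2,t4}}
  U13: {{t1,t2},{t2,t4},{t1,t2,t4}}
C dims 3,1; δ0: rk 1, SNF 1^1
Ȟ^0: (3−1)−0=2 ⇒ Z^2
Ȟ^1: (1−0)−1=0 ⇒ 0
Ȟ^2: (0−0)−0=0 ⇒ 0


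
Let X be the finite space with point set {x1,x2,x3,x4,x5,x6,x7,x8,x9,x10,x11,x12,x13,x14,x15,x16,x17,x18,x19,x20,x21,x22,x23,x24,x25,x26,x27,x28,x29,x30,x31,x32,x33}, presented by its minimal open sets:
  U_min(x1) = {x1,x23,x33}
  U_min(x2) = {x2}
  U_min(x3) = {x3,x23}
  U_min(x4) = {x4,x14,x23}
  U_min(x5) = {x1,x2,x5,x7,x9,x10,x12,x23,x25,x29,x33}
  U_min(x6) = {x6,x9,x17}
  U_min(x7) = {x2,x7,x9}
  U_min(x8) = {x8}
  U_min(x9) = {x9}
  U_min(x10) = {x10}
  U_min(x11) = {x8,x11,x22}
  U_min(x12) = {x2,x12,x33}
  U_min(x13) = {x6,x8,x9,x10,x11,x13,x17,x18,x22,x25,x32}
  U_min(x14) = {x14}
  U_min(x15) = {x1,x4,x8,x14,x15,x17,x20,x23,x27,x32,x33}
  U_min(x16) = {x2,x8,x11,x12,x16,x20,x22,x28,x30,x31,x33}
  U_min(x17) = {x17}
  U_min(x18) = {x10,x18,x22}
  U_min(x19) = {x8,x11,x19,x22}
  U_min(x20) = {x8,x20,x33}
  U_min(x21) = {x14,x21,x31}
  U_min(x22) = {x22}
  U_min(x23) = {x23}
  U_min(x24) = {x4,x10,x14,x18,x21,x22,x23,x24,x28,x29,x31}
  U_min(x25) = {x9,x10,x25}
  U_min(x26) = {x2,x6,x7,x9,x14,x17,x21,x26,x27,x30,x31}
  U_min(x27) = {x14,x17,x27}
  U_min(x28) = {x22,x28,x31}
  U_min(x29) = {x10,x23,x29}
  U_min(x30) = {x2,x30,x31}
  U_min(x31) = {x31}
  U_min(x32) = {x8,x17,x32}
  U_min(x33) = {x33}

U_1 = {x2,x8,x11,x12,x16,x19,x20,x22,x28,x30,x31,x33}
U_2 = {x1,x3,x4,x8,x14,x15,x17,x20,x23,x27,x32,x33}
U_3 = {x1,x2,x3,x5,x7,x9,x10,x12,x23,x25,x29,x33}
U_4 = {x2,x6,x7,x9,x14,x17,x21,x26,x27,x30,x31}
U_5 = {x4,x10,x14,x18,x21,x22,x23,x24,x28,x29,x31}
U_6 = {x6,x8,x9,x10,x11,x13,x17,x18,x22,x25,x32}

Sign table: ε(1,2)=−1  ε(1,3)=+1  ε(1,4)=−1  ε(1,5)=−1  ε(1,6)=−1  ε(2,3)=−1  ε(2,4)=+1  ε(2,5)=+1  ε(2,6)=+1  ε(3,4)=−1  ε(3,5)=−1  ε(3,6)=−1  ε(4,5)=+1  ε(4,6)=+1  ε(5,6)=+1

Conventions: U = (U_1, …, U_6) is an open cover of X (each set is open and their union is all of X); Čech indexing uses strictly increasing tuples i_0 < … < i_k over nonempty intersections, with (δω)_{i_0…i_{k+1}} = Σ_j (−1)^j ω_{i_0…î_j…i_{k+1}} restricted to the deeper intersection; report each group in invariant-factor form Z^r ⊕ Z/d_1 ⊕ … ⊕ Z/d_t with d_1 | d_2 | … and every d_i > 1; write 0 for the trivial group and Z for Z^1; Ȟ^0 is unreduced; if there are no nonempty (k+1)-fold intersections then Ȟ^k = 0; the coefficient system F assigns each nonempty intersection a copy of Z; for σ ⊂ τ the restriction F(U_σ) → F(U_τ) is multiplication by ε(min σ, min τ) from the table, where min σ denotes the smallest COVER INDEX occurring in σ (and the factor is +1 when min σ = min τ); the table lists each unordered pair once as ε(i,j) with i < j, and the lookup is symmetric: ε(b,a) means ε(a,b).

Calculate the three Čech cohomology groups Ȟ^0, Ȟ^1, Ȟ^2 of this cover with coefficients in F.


Ȟ^0 ≅ Z, Ȟ^1 ≅ 0 and Ȟ^2 ≅ Z/2

intersection data:
  U12={x8,x20,x33} U13={x2,x12,x33} U14={x2,x30,x31} U15={x22,x28,x31} U16={x8,x11,x22} U23={x1,x3,x23,x33} U24={x14,x17,x27} U25={x4,x14,x23} U26={x8,x17,x32} U34={x2,x7,x9} U35={x10,x23,x29} U36={x9,x10,x25} U45={x14,x21,x31} U46={x6,x9,x17} U56={x10,x18,x22}
  U123={x33} U126={x8} U134={x2} U145={x31} U156={x22} U235={x23} U245={x14} U246={x17} U346={x9} U356={x10}
C dims 6,15,10; δ0: rk 5, SNF 1^5; δ1: rk 10, SNF 1^9·2
Ȟ^0 = (6 − 5) − 0 = 1, so Ȟ^0 ≅ Z
Ȟ^1 = (15 − 10) − 5 = 0, so Ȟ^1 ≅ 0
Ȟ^2 = (10 − 0) − 10 = 0 plus torsion [2], so Ȟ^2 ≅ Z/2


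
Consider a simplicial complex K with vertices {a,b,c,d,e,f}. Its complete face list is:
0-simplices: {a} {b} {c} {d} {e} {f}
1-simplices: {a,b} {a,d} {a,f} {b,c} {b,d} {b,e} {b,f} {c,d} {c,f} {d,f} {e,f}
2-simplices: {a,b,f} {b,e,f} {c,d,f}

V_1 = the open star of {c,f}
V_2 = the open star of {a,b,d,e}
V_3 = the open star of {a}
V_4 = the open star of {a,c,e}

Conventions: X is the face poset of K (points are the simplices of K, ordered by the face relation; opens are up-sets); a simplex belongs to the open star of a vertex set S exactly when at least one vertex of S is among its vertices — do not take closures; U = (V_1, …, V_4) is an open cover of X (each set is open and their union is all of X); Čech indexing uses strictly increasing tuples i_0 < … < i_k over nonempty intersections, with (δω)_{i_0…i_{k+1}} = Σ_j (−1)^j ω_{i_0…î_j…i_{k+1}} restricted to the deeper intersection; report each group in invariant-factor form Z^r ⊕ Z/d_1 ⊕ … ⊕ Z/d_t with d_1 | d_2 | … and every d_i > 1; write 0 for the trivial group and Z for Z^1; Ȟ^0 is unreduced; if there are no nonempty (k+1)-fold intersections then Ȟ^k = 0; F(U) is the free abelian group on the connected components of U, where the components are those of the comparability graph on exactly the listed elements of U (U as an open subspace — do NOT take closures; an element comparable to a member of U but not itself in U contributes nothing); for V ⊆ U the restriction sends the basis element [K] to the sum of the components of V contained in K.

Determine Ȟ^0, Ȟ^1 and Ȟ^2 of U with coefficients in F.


Ȟ^0 = Z; Ȟ^1 = Z^2; Ȟ^2 = 0

nerve of the cover:
  V1={{c},{f},{a,f},{b,c},{b,f},{c,d},{c,f},{d,f},{e,f},{a,b,f},{b,e,f},{c,d,f}} V2={{a},{b},{d},{e},{a,b},{a,d},{a,f},{b,c},{b,d},{b,e},{b,f},{c,d},{d,f},{e,f},{a,b,f},{b,e,f},{c,d,f}} V3={{a},{a,b},{a,d},{a,f},{a,b,f}} V4={{a},{c},{e},{a,b},{a,d},{a,f},{b,c},{b,e},{c,d},{c,f},{e,f},{a,b,f},{b,e,f},{c,d,f}}
  V12={{a,f},{b,c},{b,f},{c,d},{d,f},{e,f},{a,b,f},{b,e,f},{c,d,f}} V13={{a,f},{a,b,f}} V14={{c},{a,f},{b,c},{c,d},{c,f},{e,f},{a,b,f},{b,e,f},{c,d,f}} V23={{a},{a,b},{a,d},{a,f},{a,b,f}} V24={{a},{e},{a,b},{a,d},{a,f},{b,c},{b,e},{c,d},{e,f},{a,b,f},{b,e,f},{c,d,f}} V34={{a},{a,b},{a,d},{a,f},{a,b,f}}
  V123={{a,f},{a,b,f}} V124={{a,f},{b,c},{c,d},{e,f},{a,b,f},{b,e,f},{c,d,f}} V134={{a,f},{a,b,f}} V234={{a},{a,b},{a,d},{a,f},{a,b,f}}
  V1234={{a,f},{a,b,f}}
components per intersection:
  V1: {{c},{f},{a,f},{b,c},{b,f},{c,d},{c,f},{d,f},{e,f},{a,b,f},{b,e,f},{c,d,f}}
  V2: {{a},{b},{d},{e},{a,b},{a,d},{a,f},{b,c},{b,d},{b,e},{b,f},{c,d},{d,f},{e,f},{a,b,f},{b,e,f},{c,d,f}}
  V3: {{a},{a,b},{a,d},{a,f},{a,b,f}}
  V4: {{a},{a,b},{a,d},{a,f},{a,b,f}} {{c},{b,c},{c,d},{c,f},{c,d,f}} {{e},{b,e},{e,f},{b,e,f}}
  V12: {{a,f},{b,f},{e,f},{a,b,f},{b,e,f}} {{b,c}} {{c,d},{d,f},{c,d,f}}
  V13: {{a,f},{a,b,f}}
  V14: {{c},{b,c},{c,d},{c,f},{c,d,f}} {{a,f},{a,b,f}} {{e,f},{b,e,f}}
  V23: {{a},{a,b},{a,d},{a,f},{a,b,f}}
  V24: {{a},{a,b},{a,d},{a,f},{a,b,f}} {{e},{b,e},{e,f},{b,e,f}} {{b,c}} {{c,d},{c,d,f}}
  V34: {{a},{a,b},{a,d},{a,f},{a,b,f}}
  V123: {{a,f},{a,b,f}}
  V124: {{a,f},{a,b,f}} {{b,c}} {{c,d},{c,d,f}} {{e,f},{b,e,f}}
  V134: {{a,f},{a,b,f}}
  V234: {{a},{a,b},{a,d},{a,f},{a,b,f}}
  V1234: {{a,f},{a,b,f}}
C dims 6,13,7,1; δ0: rk 5, SNF 1^5; δ1: rk 6, SNF 1^6; δ2: rk 1, SNF 1^1
Ȟ^0 = (6 − 5) − 0 = 1, so Ȟ^0 ≅ Z
Ȟ^1 = (13 − 6) − 5 = 2, so Ȟ^1 ≅ Z^2
Ȟ^2 = (7 − 1) − 6 = 0, so Ȟ^2 ≅ 0
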